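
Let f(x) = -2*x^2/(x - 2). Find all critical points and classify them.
f'(x) = 2*x*(4 - x)/(x - 2)^2

Solve f'(x) = 0:
  f'(x) = -2*x*(x - 4)/(x - 2)^2; the denominator is positive wherever f is defined, so f'(x) = 0 ⇔ -2*x^2 + 8*x = 0.
  Factor: -2*x^2 + 8*x = -2*x*(x - 4) = 0.
  ⇒ x = 0, 4

f''(x) = -16/(x^3 - 6*x^2 + 12*x - 8)
Second-derivative test at each critical point:
  f''(0) = 2 > 0 → local minimum
  f''(4) = -2 < 0 → local maximum

Critical points: x = 0 (local minimum); x = 4 (local maximum)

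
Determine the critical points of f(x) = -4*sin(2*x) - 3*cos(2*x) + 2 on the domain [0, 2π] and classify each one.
f'(x) = 6*sin(2*x) - 8*cos(2*x)

Solve f'(x) = 0 on [0, 2π]:
  f'(x) = 0 ⇔ -4*cos(2*x) = -3*sin(2*x) ⇔ tan(2*x) = 4/3, i.e. 2*x = arctan(4/3) + nπ; keep the solutions lying in [0, 2π].
  ⇒ x = atan(4/3)/2 ≈ 0.4636, atan(4/3)/2 + pi/2 ≈ 2.0344, atan(4/3)/2 + pi ≈ 3.6052, atan(4/3)/2 + 3*pi/2 ≈ 5.1760

f''(x) = 16*sin(2*x) + 12*cos(2*x)
Second-derivative test at each critical point:
  f''(0.4636) = 20 > 0 → local minimum
  f''(2.0344) = -20 < 0 → local maximum
  f''(3.6052) = 20 > 0 → local minimum
  f''(5.1760) = -20 < 0 → local maximum

Critical points: x = atan(4/3)/2 ≈ 0.4636 (local minimum); x = atan(4/3)/2 + pi/2 ≈ 2.0344 (local maximum); x = atan(4/3)/2 + pi ≈ 3.6052 (local minimum); x = atan(4/3)/2 + 3*pi/2 ≈ 5.1760 (local maximum)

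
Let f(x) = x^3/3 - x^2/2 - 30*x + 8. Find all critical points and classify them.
f'(x) = x^2 - x - 30

Solve f'(x) = 0:
  Factor: x^2 - x - 30 = (x - 6)*(x + 5) = 0.
  ⇒ x = -5, 6

f''(x) = 2*x - 1
Second-derivative test at each critical point:
  f''(-5) = -11 < 0 → local maximum
  f''(6) = 11 > 0 → local minimum

Critical points: x = -5 (local maximum); x = 6 (local minimum)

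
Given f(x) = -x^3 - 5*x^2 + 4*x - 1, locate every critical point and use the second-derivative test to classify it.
f'(x) = -3*x^2 - 10*x + 4

Solve f'(x) = 0:
  3*x^2 + 10*x - 4 = 0 has no rational roots; quadratic formula: x = (-10 ± √148)/6.
  ⇒ x = -sqrt(37)/3 - 5/3 ≈ -3.6943, -5/3 + sqrt(37)/3 ≈ 0.3609

f''(x) = -6*x - 10
Second-derivative test at each critical point:
  f''(-3.6943) = 12.1655 > 0 → local minimum
  f''(0.3609) = -12.1655 < 0 → local maximum

Critical points: x = -sqrt(37)/3 - 5/3 ≈ -3.6943 (local minimum); x = -5/3 + sqrt(37)/3 ≈ 0.3609 (local maximum)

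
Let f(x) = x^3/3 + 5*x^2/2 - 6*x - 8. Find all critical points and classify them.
f'(x) = x^2 + 5*x - 6

Solve f'(x) = 0:
  Factor: x^2 + 5*x - 6 = (x - 1)*(x + 6) = 0.
  ⇒ x = -6, 1

f''(x) = 2*x + 5
Second-derivative test at each critical point:
  f''(-6) = -7 < 0 → local maximum
  f''(1) = 7 > 0 → local minimum

Critical points: x = -6 (local maximum); x = 1 (local minimum)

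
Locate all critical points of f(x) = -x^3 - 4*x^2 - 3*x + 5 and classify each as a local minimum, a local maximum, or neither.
f'(x) = -3*x^2 - 8*x - 3

Solve f'(x) = 0:
  3*x^2 + 8*x + 3 = 0 has no rational roots; quadratic formula: x = (-8 ± √28)/6.
  ⇒ x = -4/3 - sqrt(7)/3 ≈ -2.2153, -4/3 + sqrt(7)/3 ≈ -0.4514

f''(x) = -6*x - 8
Second-derivative test at each critical point:
  f''(-2.2153) = 5.2915 > 0 → local minimum
  f''(-0.4514) = -5.2915 < 0 → local maximum

Critical points: x = -4/3 - sqrt(7)/3 ≈ -2.2153 (local minimum); x = -4/3 + sqrt(7)/3 ≈ -0.4514 (local maximum)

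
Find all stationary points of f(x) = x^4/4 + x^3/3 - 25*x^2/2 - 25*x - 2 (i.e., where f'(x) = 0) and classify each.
f'(x) = x^3 + x^2 - 25*x - 25

Solve f'(x) = 0:
  Factor: x^3 + x^2 - 25*x - 25 = (x - 5)*(x + 1)*(x + 5) = 0.
  ⇒ x = -5, -1, 5

f''(x) = 3*x^2 + 2*x - 25
Second-derivative test at each critical point:
  f''(-5) = 40 > 0 → local minimum
  f''(-1) = -24 < 0 → local maximum
  f''(5) = 60 > 0 → local minimum

Critical points: x = -5 (local minimum); x = -1 (local maximum); x = 5 (local minimum)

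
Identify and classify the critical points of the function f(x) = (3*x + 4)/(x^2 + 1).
f'(x) = (-3*x^2 - 8*x + 3)/(x^4 + 2*x^2 + 1)

Solve f'(x) = 0:
  f'(x) = -(x + 3)*(3*x - 1)/(x^2 + 1)^2; the denominator is positive wherever f is defined, so f'(x) = 0 ⇔ -3*x^2 - 8*x + 3 = 0.
  Factor: -3*x^2 - 8*x + 3 = -(x + 3)*(3*x - 1) = 0.
  ⇒ x = -3, 1/3

f''(x) = 2*(4*x^2*(3*x + 4) - (9*x + 4)*(x^2 + 1))/(x^2 + 1)^3
Second-derivative test at each critical point:
  f''(-3) = 1/10 > 0 → local minimum
  f''(1/3) = -81/10 < 0 → local maximum

Critical points: x = -3 (local minimum); x = 1/3 (local maximum)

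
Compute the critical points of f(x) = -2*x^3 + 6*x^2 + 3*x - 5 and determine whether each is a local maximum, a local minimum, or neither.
f'(x) = -6*x^2 + 12*x + 3

Solve f'(x) = 0:
  Factor: -6*x^2 + 12*x + 3 = -3*(2*x^2 - 4*x - 1); 2*x^2 - 4*x - 1 = 0 has no rational roots; quadratic formula: x = (4 ± √24)/4.
  ⇒ x = 1 - sqrt(6)/2 ≈ -0.2247, 1 + sqrt(6)/2 ≈ 2.2247

f''(x) = 12 - 12*x
Second-derivative test at each critical point:
  f''(-0.2247) = 14.6969 > 0 → local minimum
  f''(2.2247) = -14.6969 < 0 → local maximum

Critical points: x = 1 - sqrt(6)/2 ≈ -0.2247 (local minimum); x = 1 + sqrt(6)/2 ≈ 2.2247 (local maximum)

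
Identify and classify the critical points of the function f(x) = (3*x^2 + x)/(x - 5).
f'(x) = (3*x^2 - 30*x - 5)/(x^2 - 10*x + 25)

Solve f'(x) = 0:
  f'(x) = (3*x^2 - 30*x - 5)/(x - 5)^2; the denominator is positive wherever f is defined, so f'(x) = 0 ⇔ 3*x^2 - 30*x - 5 = 0.
  3*x^2 - 30*x - 5 = 0 has no rational roots; quadratic formula: x = (30 ± √960)/6.
  ⇒ x = 5 - 4*sqrt(15)/3 ≈ -0.1640, 5 + 4*sqrt(15)/3 ≈ 10.1640

f''(x) = 160/(x^3 - 15*x^2 + 75*x - 125)
Second-derivative test at each critical point:
  f''(-0.1640) = -1.1619 < 0 → local maximum
  f''(10.1640) = 1.1619 > 0 → local minimum

Critical points: x = 5 - 4*sqrt(15)/3 ≈ -0.1640 (local maximum); x = 5 + 4*sqrt(15)/3 ≈ 10.1640 (local minimum)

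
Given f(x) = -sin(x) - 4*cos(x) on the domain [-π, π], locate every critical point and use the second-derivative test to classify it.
f'(x) = 4*sin(x) - cos(x)

Solve f'(x) = 0 on [-π, π]:
  f'(x) = 0 ⇔ -cos(x) = -4*sin(x) ⇔ tan(x) = 1/4, i.e. x = arctan(1/4) + nπ; keep the solutions lying in [-π, π].
  ⇒ x = -pi + atan(1/4) ≈ -2.8966, atan(1/4) ≈ 0.2450

f''(x) = sin(x) + 4*cos(x)
Second-derivative test at each critical point:
  f''(-2.8966) = -4.1231 < 0 → local maximum
  f''(0.2450) = 4.1231 > 0 → local minimum

Critical points: x = -pi + atan(1/4) ≈ -2.8966 (local maximum); x = atan(1/4) ≈ 0.2450 (local minimum)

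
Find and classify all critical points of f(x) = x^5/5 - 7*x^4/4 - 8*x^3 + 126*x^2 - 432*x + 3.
f'(x) = x^4 - 7*x^3 - 24*x^2 + 252*x - 432

Solve f'(x) = 0:
  Factor: x^4 - 7*x^3 - 24*x^2 + 252*x - 432 = (x - 6)*(x - 4)*(x - 3)*(x + 6) = 0.
  ⇒ x = -6, 3, 4, 6

f''(x) = 4*x^3 - 21*x^2 - 48*x + 252
Second-derivative test at each critical point:
  f''(-6) = -1080 < 0 → local maximum
  f''(3) = 27 > 0 → local minimum
  f''(4) = -20 < 0 → local maximum
  f''(6) = 72 > 0 → local minimum

Critical points: x = -6 (local maximum); x = 3 (local minimum); x = 4 (local maximum); x = 6 (local minimum)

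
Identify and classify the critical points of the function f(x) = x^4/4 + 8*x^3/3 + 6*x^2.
f'(x) = x*(x^2 + 8*x + 12)

Solve f'(x) = 0:
  Factor: x^3 + 8*x^2 + 12*x = x*(x + 2)*(x + 6) = 0.
  ⇒ x = -6, -2, 0

f''(x) = 3*x^2 + 16*x + 12
Second-derivative test at each critical point:
  f''(-6) = 24 > 0 → local minimum
  f''(-2) = -8 < 0 → local maximum
  f''(0) = 12 > 0 → local minimum

Critical points: x = -6 (local minimum); x = -2 (local maximum); x = 0 (local minimum)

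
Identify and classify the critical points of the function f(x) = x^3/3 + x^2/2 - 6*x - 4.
f'(x) = x^2 + x - 6

Solve f'(x) = 0:
  Factor: x^2 + x - 6 = (x - 2)*(x + 3) = 0.
  ⇒ x = -3, 2

f''(x) = 2*x + 1
Second-derivative test at each critical point:
  f''(-3) = -5 < 0 → local maximum
  f''(2) = 5 > 0 → local minimum

Critical points: x = -3 (local maximum); x = 2 (local minimum)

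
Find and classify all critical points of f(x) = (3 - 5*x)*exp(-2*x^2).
f'(x) = (4*x*(5*x - 3) - 5)*exp(-2*x^2)

Solve f'(x) = 0:
  f'(x) = (20*x^2 - 12*x - 5)·exp(-2*x^2) and exp(-2*x^2) > 0 for every x, so f'(x) = 0 ⇔ 20*x^2 - 12*x - 5 = 0.
  20*x^2 - 12*x - 5 = 0 has no rational roots; quadratic formula: x = (12 ± √544)/40.
  ⇒ x = 3/10 - sqrt(34)/10 ≈ -0.2831, 3/10 + sqrt(34)/10 ≈ 0.8831

f''(x) = 4*(4*x^2*(3 - 5*x) + 15*x - 3)*exp(-2*x^2)
Second-derivative test at each critical point:
  f''(-0.2831) = -19.8696 < 0 → local maximum
  f''(0.8831) = 4.9026 > 0 → local minimum

Critical points: x = 3/10 - sqrt(34)/10 ≈ -0.2831 (local maximum); x = 3/10 + sqrt(34)/10 ≈ 0.8831 (local minimum)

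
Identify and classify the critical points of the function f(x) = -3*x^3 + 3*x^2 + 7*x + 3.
f'(x) = -9*x^2 + 6*x + 7

Solve f'(x) = 0:
  9*x^2 - 6*x - 7 = 0 has no rational roots; quadratic formula: x = (6 ± √288)/18.
  ⇒ x = 1/3 - 2*sqrt(2)/3 ≈ -0.6095, 1/3 + 2*sqrt(2)/3 ≈ 1.2761

f''(x) = 6 - 18*x
Second-derivative test at each critical point:
  f''(-0.6095) = 16.9706 > 0 → local minimum
  f''(1.2761) = -16.9706 < 0 → local maximum

Critical points: x = 1/3 - 2*sqrt(2)/3 ≈ -0.6095 (local minimum); x = 1/3 + 2*sqrt(2)/3 ≈ 1.2761 (local maximum)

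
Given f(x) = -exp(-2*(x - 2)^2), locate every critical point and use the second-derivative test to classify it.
f'(x) = 4*(x - 2)*exp(-2*(x - 2)^2)

Solve f'(x) = 0:
  f'(x) = (4*x - 8)·exp(-2*(x - 2)^2) and exp(-2*(x - 2)^2) > 0 for every x, so f'(x) = 0 ⇔ 4*x - 8 = 0.
  Factor: 4*x - 8 = 4*(x - 2) = 0.
  ⇒ x = 2

f''(x) = 4*(1 - 4*(x - 2)^2)*exp(-2*(x - 2)^2)
Second-derivative test at each critical point:
  f''(2) = 4 > 0 → local minimum

Critical points: x = 2 (local minimum)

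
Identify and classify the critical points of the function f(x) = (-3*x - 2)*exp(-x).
f'(x) = (3*x - 1)*exp(-x)

Solve f'(x) = 0:
  f'(x) = (3*x - 1)·exp(-x) and exp(-x) > 0 for every x, so f'(x) = 0 ⇔ 3*x - 1 = 0.
  3*x - 1 = 0.
  ⇒ x = 1/3

f''(x) = (4 - 3*x)*exp(-x)
Second-derivative test at each critical point:
  f''(1/3) = 2.1496 > 0 → local minimum

Critical points: x = 1/3 (local minimum)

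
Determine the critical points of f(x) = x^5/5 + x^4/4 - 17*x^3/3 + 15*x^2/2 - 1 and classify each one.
f'(x) = x*(x^3 + x^2 - 17*x + 15)

Solve f'(x) = 0:
  Factor: x^4 + x^3 - 17*x^2 + 15*x = x*(x - 3)*(x - 1)*(x + 5) = 0.
  ⇒ x = -5, 0, 1, 3

f''(x) = 4*x^3 + 3*x^2 - 34*x + 15
Second-derivative test at each critical point:
  f''(-5) = -240 < 0 → local maximum
  f''(0) = 15 > 0 → local minimum
  f''(1) = -12 < 0 → local maximum
  f''(3) = 48 > 0 → local minimum

Critical points: x = -5 (local maximum); x = 0 (local minimum); x = 1 (local maximum); x = 3 (local minimum)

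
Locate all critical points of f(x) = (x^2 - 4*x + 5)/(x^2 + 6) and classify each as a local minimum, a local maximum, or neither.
f'(x) = 2*(2*x^2 + x - 12)/(x^4 + 12*x^2 + 36)

Solve f'(x) = 0:
  f'(x) = 2*(2*x^2 + x - 12)/(x^2 + 6)^2; the denominator is positive wherever f is defined, so f'(x) = 0 ⇔ 4*x^2 + 2*x - 24 = 0.
  Factor: 4*x^2 + 2*x - 24 = 2*(2*x^2 + x - 12); 2*x^2 + x - 12 = 0 has no rational roots; quadratic formula: x = (-1 ± √97)/4.
  ⇒ x = -sqrt(97)/4 - 1/4 ≈ -2.7122, -1/4 + sqrt(97)/4 ≈ 2.2122

f''(x) = 2*(-4*x^3 - 3*x^2 + 72*x + 6)/(x^6 + 18*x^4 + 108*x^2 + 216)
Second-derivative test at each critical point:
  f''(-2.7122) = -0.1104 < 0 → local maximum
  f''(2.2122) = 0.1660 > 0 → local minimum

Critical points: x = -sqrt(97)/4 - 1/4 ≈ -2.7122 (local maximum); x = -1/4 + sqrt(97)/4 ≈ 2.2122 (local minimum)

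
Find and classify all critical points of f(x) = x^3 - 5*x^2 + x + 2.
f'(x) = 3*x^2 - 10*x + 1

Solve f'(x) = 0:
  3*x^2 - 10*x + 1 = 0 has no rational roots; quadratic formula: x = (10 ± √88)/6.
  ⇒ x = 5/3 - sqrt(22)/3 ≈ 0.1032, sqrt(22)/3 + 5/3 ≈ 3.2301

f''(x) = 6*x - 10
Second-derivative test at each critical point:
  f''(0.1032) = -9.3808 < 0 → local maximum
  f''(3.2301) = 9.3808 > 0 → local minimum

Critical points: x = 5/3 - sqrt(22)/3 ≈ 0.1032 (local maximum); x = sqrt(22)/3 + 5/3 ≈ 3.2301 (local minimum)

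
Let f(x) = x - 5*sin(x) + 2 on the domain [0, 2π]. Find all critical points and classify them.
f'(x) = 1 - 5*cos(x)

Solve f'(x) = 0 on [0, 2π]:
  f'(x) = 0 ⇔ cos(x) = 1/5, i.e. x = ±arccos(1/5) + 2nπ; keep the solutions lying in [0, 2π].
  ⇒ x = acos(1/5) ≈ 1.3694, -acos(1/5) + 2*pi ≈ 4.9137

f''(x) = 5*sin(x)
Second-derivative test at each critical point:
  f''(1.3694) = 4.8990 > 0 → local minimum
  f''(4.9137) = -4.8990 < 0 → local maximum

Critical points: x = acos(1/5) ≈ 1.3694 (local minimum); x = -acos(1/5) + 2*pi ≈ 4.9137 (local maximum)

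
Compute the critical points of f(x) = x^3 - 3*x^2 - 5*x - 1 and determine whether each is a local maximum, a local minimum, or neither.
f'(x) = 3*x^2 - 6*x - 5

Solve f'(x) = 0:
  3*x^2 - 6*x - 5 = 0 has no rational roots; quadratic formula: x = (6 ± √96)/6.
  ⇒ x = 1 - 2*sqrt(6)/3 ≈ -0.6330, 1 + 2*sqrt(6)/3 ≈ 2.6330

f''(x) = 6*x - 6
Second-derivative test at each critical point:
  f''(-0.6330) = -9.7980 < 0 → local maximum
  f''(2.6330) = 9.7980 > 0 → local minimum

Critical points: x = 1 - 2*sqrt(6)/3 ≈ -0.6330 (local maximum); x = 1 + 2*sqrt(6)/3 ≈ 2.6330 (local minimum)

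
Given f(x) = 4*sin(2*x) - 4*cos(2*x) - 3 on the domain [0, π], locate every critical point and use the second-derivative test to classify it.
f'(x) = 8*sqrt(2)*sin(2*x + pi/4)

Solve f'(x) = 0 on [0, π]:
  f'(x) = 0 ⇔ 4*cos(2*x) = -4*sin(2*x) ⇔ tan(2*x) = -1, i.e. 2*x = arctan(-1) + nπ; keep the solutions lying in [0, π].
  ⇒ x = 3*pi/8 ≈ 1.1781, 7*pi/8 ≈ 2.7489

f''(x) = 16*sqrt(2)*cos(2*x + pi/4)
Second-derivative test at each critical point:
  f''(1.1781) = -22.6274 < 0 → local maximum
  f''(2.7489) = 22.6274 > 0 → local minimum

Critical points: x = 3*pi/8 ≈ 1.1781 (local maximum); x = 7*pi/8 ≈ 2.7489 (local minimum)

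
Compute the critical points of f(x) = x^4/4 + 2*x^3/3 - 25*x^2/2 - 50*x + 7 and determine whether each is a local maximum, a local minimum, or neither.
f'(x) = x^3 + 2*x^2 - 25*x - 50

Solve f'(x) = 0:
  Factor: x^3 + 2*x^2 - 25*x - 50 = (x - 5)*(x + 2)*(x + 5) = 0.
  ⇒ x = -5, -2, 5

f''(x) = 3*x^2 + 4*x - 25
Second-derivative test at each critical point:
  f''(-5) = 30 > 0 → local minimum
  f''(-2) = -21 < 0 → local maximum
  f''(5) = 70 > 0 → local minimum

Critical points: x = -5 (local minimum); x = -2 (local maximum); x = 5 (local minimum)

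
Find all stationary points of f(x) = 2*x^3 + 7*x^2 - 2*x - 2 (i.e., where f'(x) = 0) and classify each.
f'(x) = 6*x^2 + 14*x - 2

Solve f'(x) = 0:
  Factor: 6*x^2 + 14*x - 2 = 2*(3*x^2 + 7*x - 1); 3*x^2 + 7*x - 1 = 0 has no rational roots; quadratic formula: x = (-7 ± √61)/6.
  ⇒ x = -sqrt(61)/6 - 7/6 ≈ -2.4684, -7/6 + sqrt(61)/6 ≈ 0.1350

f''(x) = 12*x + 14
Second-derivative test at each critical point:
  f''(-2.4684) = -15.6205 < 0 → local maximum
  f''(0.1350) = 15.6205 > 0 → local minimum

Critical points: x = -sqrt(61)/6 - 7/6 ≈ -2.4684 (local maximum); x = -7/6 + sqrt(61)/6 ≈ 0.1350 (local minimum)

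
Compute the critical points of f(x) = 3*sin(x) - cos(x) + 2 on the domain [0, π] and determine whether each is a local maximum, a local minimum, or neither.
f'(x) = sin(x) + 3*cos(x)

Solve f'(x) = 0 on [0, π]:
  f'(x) = 0 ⇔ 3*cos(x) = -sin(x) ⇔ tan(x) = -3, i.e. x = arctan(-3) + nπ; keep the solutions lying in [0, π].
  ⇒ x = pi - atan(3) ≈ 1.8925

f''(x) = -3*sin(x) + cos(x)
Second-derivative test at each critical point:
  f''(1.8925) = -3.1623 < 0 → local maximum

Critical points: x = pi - atan(3) ≈ 1.8925 (local maximum)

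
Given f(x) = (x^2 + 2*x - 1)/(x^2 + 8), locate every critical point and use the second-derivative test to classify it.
f'(x) = 2*(-x^2 + 9*x + 8)/(x^4 + 16*x^2 + 64)

Solve f'(x) = 0:
  f'(x) = -2*(x^2 - 9*x - 8)/(x^2 + 8)^2; the denominator is positive wherever f is defined, so f'(x) = 0 ⇔ -2*x^2 + 18*x + 16 = 0.
  Factor: -2*x^2 + 18*x + 16 = -2*(x^2 - 9*x - 8); x^2 - 9*x - 8 = 0 has no rational roots; quadratic formula: x = (9 ± √113)/2.
  ⇒ x = 9/2 - sqrt(113)/2 ≈ -0.8151, 9/2 + sqrt(113)/2 ≈ 9.8151

f''(x) = 2*(2*x^3 - 27*x^2 - 48*x + 72)/(x^6 + 24*x^4 + 192*x^2 + 512)
Second-derivative test at each critical point:
  f''(-0.8151) = 0.2832 > 0 → local minimum
  f''(9.8151) = -0.0020 < 0 → local maximum

Critical points: x = 9/2 - sqrt(113)/2 ≈ -0.8151 (local minimum); x = 9/2 + sqrt(113)/2 ≈ 9.8151 (local maximum)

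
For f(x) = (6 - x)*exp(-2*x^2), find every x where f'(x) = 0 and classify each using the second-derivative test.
f'(x) = (4*x*(x - 6) - 1)*exp(-2*x^2)

Solve f'(x) = 0:
  f'(x) = (4*x^2 - 24*x - 1)·exp(-2*x^2) and exp(-2*x^2) > 0 for every x, so f'(x) = 0 ⇔ 4*x^2 - 24*x - 1 = 0.
  4*x^2 - 24*x - 1 = 0 has no rational roots; quadratic formula: x = (24 ± √592)/8.
  ⇒ x = 3 - sqrt(37)/2 ≈ -0.0414, 3 + sqrt(37)/2 ≈ 6.0414

f''(x) = 4*(4*x^2*(6 - x) + 3*x - 6)*exp(-2*x^2)
Second-derivative test at each critical point:
  f''(-0.0414) = -24.2479 < 0 → local maximum
  f''(6.0414) = 4.832e-31 > 0 → local minimum

Critical points: x = 3 - sqrt(37)/2 ≈ -0.0414 (local maximum); x = 3 + sqrt(37)/2 ≈ 6.0414 (local minimum)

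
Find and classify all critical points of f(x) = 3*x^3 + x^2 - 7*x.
f'(x) = 9*x^2 + 2*x - 7

Solve f'(x) = 0:
  Factor: 9*x^2 + 2*x - 7 = (x + 1)*(9*x - 7) = 0.
  ⇒ x = -1, 7/9

f''(x) = 18*x + 2
Second-derivative test at each critical point:
  f''(-1) = -16 < 0 → local maximum
  f''(7/9) = 16 > 0 → local minimum

Critical points: x = -1 (local maximum); x = 7/9 (local minimum)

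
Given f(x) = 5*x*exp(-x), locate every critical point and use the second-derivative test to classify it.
f'(x) = 5*(1 - x)*exp(-x)

Solve f'(x) = 0:
  f'(x) = (5 - 5*x)·exp(-x) and exp(-x) > 0 for every x, so f'(x) = 0 ⇔ 5 - 5*x = 0.
  Factor: 5 - 5*x = -5*(x - 1) = 0.
  ⇒ x = 1

f''(x) = 5*(x - 2)*exp(-x)
Second-derivative test at each critical point:
  f''(1) = -1.8394 < 0 → local maximum

Critical points: x = 1 (local maximum)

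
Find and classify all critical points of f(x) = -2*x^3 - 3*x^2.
f'(x) = 6*x*(-x - 1)

Solve f'(x) = 0:
  Factor: -6*x^2 - 6*x = -6*x*(x + 1) = 0.
  ⇒ x = -1, 0

f''(x) = -12*x - 6
Second-derivative test at each critical point:
  f''(-1) = 6 > 0 → local minimum
  f''(0) = -6 < 0 → local maximum

Critical points: x = -1 (local minimum); x = 0 (local maximum)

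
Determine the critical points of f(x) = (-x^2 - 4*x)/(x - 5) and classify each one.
f'(x) = (-x^2 + 10*x + 20)/(x^2 - 10*x + 25)

Solve f'(x) = 0:
  f'(x) = -(x^2 - 10*x - 20)/(x - 5)^2; the denominator is positive wherever f is defined, so f'(x) = 0 ⇔ -x^2 + 10*x + 20 = 0.
  x^2 - 10*x - 20 = 0 has no rational roots; quadratic formula: x = (10 ± √180)/2.
  ⇒ x = 5 - 3*sqrt(5) ≈ -1.7082, 5 + 3*sqrt(5) ≈ 11.7082

f''(x) = -90/(x^3 - 15*x^2 + 75*x - 125)
Second-derivative test at each critical point:
  f''(-1.7082) = 0.2981 > 0 → local minimum
  f''(11.7082) = -0.2981 < 0 → local maximum

Critical points: x = 5 - 3*sqrt(5) ≈ -1.7082 (local minimum); x = 5 + 3*sqrt(5) ≈ 11.7082 (local maximum)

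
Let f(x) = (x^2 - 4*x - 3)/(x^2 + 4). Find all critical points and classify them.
f'(x) = 2*(2*x^2 + 7*x - 8)/(x^4 + 8*x^2 + 16)

Solve f'(x) = 0:
  f'(x) = 2*(2*x^2 + 7*x - 8)/(x^2 + 4)^2; the denominator is positive wherever f is defined, so f'(x) = 0 ⇔ 4*x^2 + 14*x - 16 = 0.
  Factor: 4*x^2 + 14*x - 16 = 2*(2*x^2 + 7*x - 8); 2*x^2 + 7*x - 8 = 0 has no rational roots; quadratic formula: x = (-7 ± √113)/4.
  ⇒ x = -sqrt(113)/4 - 7/4 ≈ -4.4075, -7/4 + sqrt(113)/4 ≈ 0.9075

f''(x) = 2*(-4*x^3 - 21*x^2 + 48*x + 28)/(x^6 + 12*x^4 + 48*x^2 + 64)
Second-derivative test at each critical point:
  f''(-4.4075) = -0.0387 < 0 → local maximum
  f''(0.9075) = 0.9137 > 0 → local minimum

Critical points: x = -sqrt(113)/4 - 7/4 ≈ -4.4075 (local maximum); x = -7/4 + sqrt(113)/4 ≈ 0.9075 (local minimum)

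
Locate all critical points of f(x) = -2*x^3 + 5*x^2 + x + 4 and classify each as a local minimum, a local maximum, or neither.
f'(x) = -6*x^2 + 10*x + 1

Solve f'(x) = 0:
  6*x^2 - 10*x - 1 = 0 has no rational roots; quadratic formula: x = (10 ± √124)/12.
  ⇒ x = 5/6 - sqrt(31)/6 ≈ -0.0946, 5/6 + sqrt(31)/6 ≈ 1.7613

f''(x) = 10 - 12*x
Second-derivative test at each critical point:
  f''(-0.0946) = 11.1355 > 0 → local minimum
  f''(1.7613) = -11.1355 < 0 → local maximum

Critical points: x = 5/6 - sqrt(31)/6 ≈ -0.0946 (local minimum); x = 5/6 + sqrt(31)/6 ≈ 1.7613 (local maximum)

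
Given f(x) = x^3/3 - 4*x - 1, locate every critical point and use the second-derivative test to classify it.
f'(x) = x^2 - 4

Solve f'(x) = 0:
  Factor: x^2 - 4 = (x - 2)*(x + 2) = 0.
  ⇒ x = -2, 2

f''(x) = 2*x
Second-derivative test at each critical point:
  f''(-2) = -4 < 0 → local maximum
  f''(2) = 4 > 0 → local minimum

Critical points: x = -2 (local maximum); x = 2 (local minimum)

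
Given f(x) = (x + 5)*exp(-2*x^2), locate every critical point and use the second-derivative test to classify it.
f'(x) = (-4*x*(x + 5) + 1)*exp(-2*x^2)

Solve f'(x) = 0:
  f'(x) = (-4*x^2 - 20*x + 1)·exp(-2*x^2) and exp(-2*x^2) > 0 for every x, so f'(x) = 0 ⇔ -4*x^2 - 20*x + 1 = 0.
  4*x^2 + 20*x - 1 = 0 has no rational roots; quadratic formula: x = (-20 ± √416)/8.
  ⇒ x = -sqrt(26)/2 - 5/2 ≈ -5.0495, -5/2 + sqrt(26)/2 ≈ 0.0495

f''(x) = 4*(4*x^2*(x + 5) - 3*x - 5)*exp(-2*x^2)
Second-derivative test at each critical point:
  f''(-5.0495) = 1.454e-21 > 0 → local minimum
  f''(0.0495) = -20.2963 < 0 → local maximum

Critical points: x = -sqrt(26)/2 - 5/2 ≈ -5.0495 (local minimum); x = -5/2 + sqrt(26)/2 ≈ 0.0495 (local maximum)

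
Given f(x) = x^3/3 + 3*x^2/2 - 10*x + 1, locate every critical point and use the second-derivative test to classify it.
f'(x) = x^2 + 3*x - 10

Solve f'(x) = 0:
  Factor: x^2 + 3*x - 10 = (x - 2)*(x + 5) = 0.
  ⇒ x = -5, 2

f''(x) = 2*x + 3
Second-derivative test at each critical point:
  f''(-5) = -7 < 0 → local maximum
  f''(2) = 7 > 0 → local minimum

Critical points: x = -5 (local maximum); x = 2 (local minimum)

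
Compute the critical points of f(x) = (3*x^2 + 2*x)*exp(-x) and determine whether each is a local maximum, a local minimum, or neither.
f'(x) = (-3*x^2 + 4*x + 2)*exp(-x)

Solve f'(x) = 0:
  f'(x) = (-3*x^2 + 4*x + 2)·exp(-x) and exp(-x) > 0 for every x, so f'(x) = 0 ⇔ -3*x^2 + 4*x + 2 = 0.
  3*x^2 - 4*x - 2 = 0 has no rational roots; quadratic formula: x = (4 ± √40)/6.
  ⇒ x = 2/3 - sqrt(10)/3 ≈ -0.3874, 2/3 + sqrt(10)/3 ≈ 1.7208

f''(x) = (3*x^2 - 10*x + 2)*exp(-x)
Second-derivative test at each critical point:
  f''(-0.3874) = 9.3172 > 0 → local minimum
  f''(1.7208) = -1.1317 < 0 → local maximum

Critical points: x = 2/3 - sqrt(10)/3 ≈ -0.3874 (local minimum); x = 2/3 + sqrt(10)/3 ≈ 1.7208 (local maximum)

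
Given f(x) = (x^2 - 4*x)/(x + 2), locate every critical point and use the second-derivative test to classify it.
f'(x) = (x^2 + 4*x - 8)/(x^2 + 4*x + 4)

Solve f'(x) = 0:
  f'(x) = (x^2 + 4*x - 8)/(x + 2)^2; the denominator is positive wherever f is defined, so f'(x) = 0 ⇔ x^2 + 4*x - 8 = 0.
  x^2 + 4*x - 8 = 0 has no rational roots; quadratic formula: x = (-4 ± √48)/2.
  ⇒ x = -2*sqrt(3) - 2 ≈ -5.4641, -2 + 2*sqrt(3) ≈ 1.4641

f''(x) = 24/(x^3 + 6*x^2 + 12*x + 8)
Second-derivative test at each critical point:
  f''(-5.4641) = -0.5774 < 0 → local maximum
  f''(1.4641) = 0.5774 > 0 → local minimum

Critical points: x = -2*sqrt(3) - 2 ≈ -5.4641 (local maximum); x = -2 + 2*sqrt(3) ≈ 1.4641 (local minimum)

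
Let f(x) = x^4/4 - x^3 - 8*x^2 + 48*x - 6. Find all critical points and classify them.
f'(x) = x^3 - 3*x^2 - 16*x + 48

Solve f'(x) = 0:
  Factor: x^3 - 3*x^2 - 16*x + 48 = (x - 4)*(x - 3)*(x + 4) = 0.
  ⇒ x = -4, 3, 4

f''(x) = 3*x^2 - 6*x - 16
Second-derivative test at each critical point:
  f''(-4) = 56 > 0 → local minimum
  f''(3) = -7 < 0 → local maximum
  f''(4) = 8 > 0 → local minimum

Critical points: x = -4 (local minimum); x = 3 (local maximum); x = 4 (local minimum)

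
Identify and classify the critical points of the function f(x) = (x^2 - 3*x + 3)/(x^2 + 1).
f'(x) = (3*x^2 - 4*x - 3)/(x^4 + 2*x^2 + 1)

Solve f'(x) = 0:
  f'(x) = (3*x^2 - 4*x - 3)/(x^2 + 1)^2; the denominator is positive wherever f is defined, so f'(x) = 0 ⇔ 3*x^2 - 4*x - 3 = 0.
  3*x^2 - 4*x - 3 = 0 has no rational roots; quadratic formula: x = (4 ± √52)/6.
  ⇒ x = 2/3 - sqrt(13)/3 ≈ -0.5352, 2/3 + sqrt(13)/3 ≈ 1.8685

f''(x) = 2*(-3*x^3 + 6*x^2 + 9*x - 2)/(x^6 + 3*x^4 + 3*x^2 + 1)
Second-derivative test at each critical point:
  f''(-0.5352) = -4.3575 < 0 → local maximum
  f''(1.8685) = 0.3575 > 0 → local minimum

Critical points: x = 2/3 - sqrt(13)/3 ≈ -0.5352 (local maximum); x = 2/3 + sqrt(13)/3 ≈ 1.8685 (local minimum)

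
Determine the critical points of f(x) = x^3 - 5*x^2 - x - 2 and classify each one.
f'(x) = 3*x^2 - 10*x - 1

Solve f'(x) = 0:
  3*x^2 - 10*x - 1 = 0 has no rational roots; quadratic formula: x = (10 ± √112)/6.
  ⇒ x = 5/3 - 2*sqrt(7)/3 ≈ -0.0972, 5/3 + 2*sqrt(7)/3 ≈ 3.4305

f''(x) = 6*x - 10
Second-derivative test at each critical point:
  f''(-0.0972) = -10.5830 < 0 → local maximum
  f''(3.4305) = 10.5830 > 0 → local minimum

Critical points: x = 5/3 - 2*sqrt(7)/3 ≈ -0.0972 (local maximum); x = 5/3 + 2*sqrt(7)/3 ≈ 3.4305 (local minimum)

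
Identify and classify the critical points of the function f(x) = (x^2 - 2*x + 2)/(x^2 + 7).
f'(x) = 2*(x^2 + 5*x - 7)/(x^4 + 14*x^2 + 49)

Solve f'(x) = 0:
  f'(x) = 2*(x^2 + 5*x - 7)/(x^2 + 7)^2; the denominator is positive wherever f is defined, so f'(x) = 0 ⇔ 2*x^2 + 10*x - 14 = 0.
  Factor: 2*x^2 + 10*x - 14 = 2*(x^2 + 5*x - 7); x^2 + 5*x - 7 = 0 has no rational roots; quadratic formula: x = (-5 ± √53)/2.
  ⇒ x = -sqrt(53)/2 - 5/2 ≈ -6.1401, -5/2 + sqrt(53)/2 ≈ 1.1401

f''(x) = 2*(-2*x^3 - 15*x^2 + 42*x + 35)/(x^6 + 21*x^4 + 147*x^2 + 343)
Second-derivative test at each critical point:
  f''(-6.1401) = -0.0073 < 0 → local maximum
  f''(1.1401) = 0.2114 > 0 → local minimum

Critical points: x = -sqrt(53)/2 - 5/2 ≈ -6.1401 (local maximum); x = -5/2 + sqrt(53)/2 ≈ 1.1401 (local minimum)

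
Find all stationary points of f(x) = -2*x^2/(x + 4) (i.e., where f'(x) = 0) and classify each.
f'(x) = 2*x*(-x - 8)/(x + 4)^2

Solve f'(x) = 0:
  f'(x) = -2*x*(x + 8)/(x + 4)^2; the denominator is positive wherever f is defined, so f'(x) = 0 ⇔ -2*x^2 - 16*x = 0.
  Factor: -2*x^2 - 16*x = -2*x*(x + 8) = 0.
  ⇒ x = -8, 0

f''(x) = -64/(x^3 + 12*x^2 + 48*x + 64)
Second-derivative test at each critical point:
  f''(-8) = 1 > 0 → local minimum
  f''(0) = -1 < 0 → local maximum

Critical points: x = -8 (local minimum); x = 0 (local maximum)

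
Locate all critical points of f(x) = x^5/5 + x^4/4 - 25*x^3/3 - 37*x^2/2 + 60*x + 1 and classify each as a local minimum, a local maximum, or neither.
f'(x) = x^4 + x^3 - 25*x^2 - 37*x + 60

Solve f'(x) = 0:
  Factor: x^4 + x^3 - 25*x^2 - 37*x + 60 = (x - 5)*(x - 1)*(x + 3)*(x + 4) = 0.
  ⇒ x = -4, -3, 1, 5

f''(x) = 4*x^3 + 3*x^2 - 50*x - 37
Second-derivative test at each critical point:
  f''(-4) = -45 < 0 → local maximum
  f''(-3) = 32 > 0 → local minimum
  f''(1) = -80 < 0 → local maximum
  f''(5) = 288 > 0 → local minimum

Critical points: x = -4 (local maximum); x = -3 (local minimum); x = 1 (local maximum); x = 5 (local minimum)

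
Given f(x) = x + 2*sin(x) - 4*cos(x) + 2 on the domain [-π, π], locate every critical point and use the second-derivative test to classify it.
f'(x) = 4*sin(x) + 2*cos(x) + 1

Solve f'(x) = 0 on [-π, π]:
  f'(x) = 0 ⇔ 4*sin(x) + 2*cos(x) = -1. Write the left side as R·cos(x + φ) with R = √(2² + (-4)²) = 2*sqrt(5), cos φ = sqrt(5)/5, sin φ = -2*sqrt(5)/5; then cos(x + φ) = -sqrt(5)/10. Solve for x and keep the solutions lying in [-π, π].
  ⇒ x = atan((-sqrt(19) - 2)/(-1 + 2*sqrt(19))) ≈ -0.6892, atan((-2 + sqrt(19))/(-2*sqrt(19) - 1)) + pi ≈ 2.9035

f''(x) = -2*sin(x) + 4*cos(x)
Second-derivative test at each critical point:
  f''(-0.6892) = 4.3589 > 0 → local minimum
  f''(2.9035) = -4.3589 < 0 → local maximum

Critical points: x = atan((-sqrt(19) - 2)/(-1 + 2*sqrt(19))) ≈ -0.6892 (local minimum); x = atan((-2 + sqrt(19))/(-2*sqrt(19) - 1)) + pi ≈ 2.9035 (local maximum)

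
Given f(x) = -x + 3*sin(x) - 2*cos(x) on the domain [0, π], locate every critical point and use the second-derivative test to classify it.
f'(x) = 2*sin(x) + 3*cos(x) - 1

Solve f'(x) = 0 on [0, π]:
  f'(x) = 0 ⇔ 2*sin(x) + 3*cos(x) = 1. Write the left side as R·cos(x + φ) with R = √(3² + (-2)²) = sqrt(13), cos φ = 3*sqrt(13)/13, sin φ = -2*sqrt(13)/13; then cos(x + φ) = sqrt(13)/13. Solve for x and keep the solutions lying in [0, π].
  ⇒ x = atan((2 + 6*sqrt(3))/(3 - 4*sqrt(3))) + pi ≈ 1.8778

f''(x) = -3*sin(x) + 2*cos(x)
Second-derivative test at each critical point:
  f''(1.8778) = -3.4641 < 0 → local maximum

Critical points: x = atan((2 + 6*sqrt(3))/(3 - 4*sqrt(3))) + pi ≈ 1.8778 (local maximum)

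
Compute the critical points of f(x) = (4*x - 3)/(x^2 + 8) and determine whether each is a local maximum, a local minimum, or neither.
f'(x) = 2*(-2*x^2 + 3*x + 16)/(x^4 + 16*x^2 + 64)

Solve f'(x) = 0:
  f'(x) = -2*(2*x^2 - 3*x - 16)/(x^2 + 8)^2; the denominator is positive wherever f is defined, so f'(x) = 0 ⇔ -4*x^2 + 6*x + 32 = 0.
  Factor: -4*x^2 + 6*x + 32 = -2*(2*x^2 - 3*x - 16); 2*x^2 - 3*x - 16 = 0 has no rational roots; quadratic formula: x = (3 ± √137)/4.
  ⇒ x = 3/4 - sqrt(137)/4 ≈ -2.1762, 3/4 + sqrt(137)/4 ≈ 3.6762

f''(x) = 2*(4*x^2*(4*x - 3) + 3*(1 - 4*x)*(x^2 + 8))/(x^2 + 8)^3
Second-derivative test at each critical point:
  f''(-2.1762) = 0.1443 > 0 → local minimum
  f''(3.6762) = -0.0506 < 0 → local maximum

Critical points: x = 3/4 - sqrt(137)/4 ≈ -2.1762 (local minimum); x = 3/4 + sqrt(137)/4 ≈ 3.6762 (local maximum)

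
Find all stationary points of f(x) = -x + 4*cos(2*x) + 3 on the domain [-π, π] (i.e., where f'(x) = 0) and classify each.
f'(x) = -8*sin(2*x) - 1

Solve f'(x) = 0 on [-π, π]:
  f'(x) = 0 ⇔ sin(2*x) = -1/8, i.e. 2*x = arcsin(-1/8) + 2nπ or 2*x = π − arcsin(-1/8) + 2nπ; keep the solutions lying in [-π, π].
  ⇒ x = -pi/2 + asin(1/8)/2 ≈ -1.5081, -asin(1/8)/2 ≈ -0.0627, asin(1/8)/2 + pi/2 ≈ 1.6335, pi - asin(1/8)/2 ≈ 3.0789

f''(x) = -16*cos(2*x)
Second-derivative test at each critical point:
  f''(-1.5081) = 15.8745 > 0 → local minimum
  f''(-0.0627) = -15.8745 < 0 → local maximum
  f''(1.6335) = 15.8745 > 0 → local minimum
  f''(3.0789) = -15.8745 < 0 → local maximum

Critical points: x = -pi/2 + asin(1/8)/2 ≈ -1.5081 (local minimum); x = -asin(1/8)/2 ≈ -0.0627 (local maximum); x = asin(1/8)/2 + pi/2 ≈ 1.6335 (local minimum); x = pi - asin(1/8)/2 ≈ 3.0789 (local maximum)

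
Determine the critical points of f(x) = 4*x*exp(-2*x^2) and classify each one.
f'(x) = 4*(1 - 4*x^2)*exp(-2*x^2)

Solve f'(x) = 0:
  f'(x) = (4 - 16*x^2)·exp(-2*x^2) and exp(-2*x^2) > 0 for every x, so f'(x) = 0 ⇔ 4 - 16*x^2 = 0.
  Factor: 4 - 16*x^2 = -4*(2*x - 1)*(2*x + 1) = 0.
  ⇒ x = -1/2, 1/2

f''(x) = (64*x^3 - 48*x)*exp(-2*x^2)
Second-derivative test at each critical point:
  f''(-1/2) = 9.7045 > 0 → local minimum
  f''(1/2) = -9.7045 < 0 → local maximum

Critical points: x = -1/2 (local minimum); x = 1/2 (local maximum)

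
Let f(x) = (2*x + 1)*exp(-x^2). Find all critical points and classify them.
f'(x) = 2*(-x*(2*x + 1) + 1)*exp(-x^2)

Solve f'(x) = 0:
  f'(x) = (-4*x^2 - 2*x + 2)·exp(-x^2) and exp(-x^2) > 0 for every x, so f'(x) = 0 ⇔ -4*x^2 - 2*x + 2 = 0.
  Factor: -4*x^2 - 2*x + 2 = -2*(x + 1)*(2*x - 1) = 0.
  ⇒ x = -1, 1/2

f''(x) = 2*(2*x^2*(2*x + 1) - 6*x - 1)*exp(-x^2)
Second-derivative test at each critical point:
  f''(-1) = 2.2073 > 0 → local minimum
  f''(1/2) = -4.6728 < 0 → local maximum

Critical points: x = -1 (local minimum); x = 1/2 (local maximum)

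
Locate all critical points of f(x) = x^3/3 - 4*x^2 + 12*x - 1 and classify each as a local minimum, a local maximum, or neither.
f'(x) = x^2 - 8*x + 12

Solve f'(x) = 0:
  Factor: x^2 - 8*x + 12 = (x - 6)*(x - 2) = 0.
  ⇒ x = 2, 6

f''(x) = 2*x - 8
Second-derivative test at each critical point:
  f''(2) = -4 < 0 → local maximum
  f''(6) = 4 > 0 → local minimum

Critical points: x = 2 (local maximum); x = 6 (local minimum)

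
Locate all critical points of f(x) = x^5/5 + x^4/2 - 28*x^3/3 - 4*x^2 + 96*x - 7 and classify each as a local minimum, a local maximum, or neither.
f'(x) = x^4 + 2*x^3 - 28*x^2 - 8*x + 96

Solve f'(x) = 0:
  Factor: x^4 + 2*x^3 - 28*x^2 - 8*x + 96 = (x - 4)*(x - 2)*(x + 2)*(x + 6) = 0.
  ⇒ x = -6, -2, 2, 4

f''(x) = 4*x^3 + 6*x^2 - 56*x - 8
Second-derivative test at each critical point:
  f''(-6) = -320 < 0 → local maximum
  f''(-2) = 96 > 0 → local minimum
  f''(2) = -64 < 0 → local maximum
  f''(4) = 120 > 0 → local minimum

Critical points: x = -6 (local maximum); x = -2 (local minimum); x = 2 (local maximum); x = 4 (local minimum)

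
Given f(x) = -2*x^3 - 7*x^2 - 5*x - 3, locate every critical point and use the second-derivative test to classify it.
f'(x) = -6*x^2 - 14*x - 5

Solve f'(x) = 0:
  6*x^2 + 14*x + 5 = 0 has no rational roots; quadratic formula: x = (-14 ± √76)/12.
  ⇒ x = -7/6 - sqrt(19)/6 ≈ -1.8931, -7/6 + sqrt(19)/6 ≈ -0.4402

f''(x) = -12*x - 14
Second-derivative test at each critical point:
  f''(-1.8931) = 8.7178 > 0 → local minimum
  f''(-0.4402) = -8.7178 < 0 → local maximum

Critical points: x = -7/6 - sqrt(19)/6 ≈ -1.8931 (local minimum); x = -7/6 + sqrt(19)/6 ≈ -0.4402 (local maximum)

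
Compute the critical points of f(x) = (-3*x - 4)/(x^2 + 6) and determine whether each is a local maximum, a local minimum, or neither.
f'(x) = (3*x^2 + 8*x - 18)/(x^4 + 12*x^2 + 36)

Solve f'(x) = 0:
  f'(x) = (3*x^2 + 8*x - 18)/(x^2 + 6)^2; the denominator is positive wherever f is defined, so f'(x) = 0 ⇔ 3*x^2 + 8*x - 18 = 0.
  3*x^2 + 8*x - 18 = 0 has no rational roots; quadratic formula: x = (-8 ± √280)/6.
  ⇒ x = -sqrt(70)/3 - 4/3 ≈ -4.1222, -4/3 + sqrt(70)/3 ≈ 1.4555

f''(x) = 2*(-4*x^2*(3*x + 4) + (9*x + 4)*(x^2 + 6))/(x^2 + 6)^3
Second-derivative test at each critical point:
  f''(-4.1222) = -0.0317 < 0 → local maximum
  f''(1.4555) = 0.2539 > 0 → local minimum

Critical points: x = -sqrt(70)/3 - 4/3 ≈ -4.1222 (local maximum); x = -4/3 + sqrt(70)/3 ≈ 1.4555 (local minimum)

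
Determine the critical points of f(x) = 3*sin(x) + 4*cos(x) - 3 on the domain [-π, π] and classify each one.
f'(x) = -4*sin(x) + 3*cos(x)

Solve f'(x) = 0 on [-π, π]:
  f'(x) = 0 ⇔ 3*cos(x) = 4*sin(x) ⇔ tan(x) = 3/4, i.e. x = arctan(3/4) + nπ; keep the solutions lying in [-π, π].
  ⇒ x = -pi + atan(3/4) ≈ -2.4981, atan(3/4) ≈ 0.6435

f''(x) = -3*sin(x) - 4*cos(x)
Second-derivative test at each critical point:
  f''(-2.4981) = 5 > 0 → local minimum
  f''(0.6435) = -5 < 0 → local maximum

Critical points: x = -pi + atan(3/4) ≈ -2.4981 (local minimum); x = atan(3/4) ≈ 0.6435 (local maximum)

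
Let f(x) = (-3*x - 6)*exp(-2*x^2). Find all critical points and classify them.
f'(x) = 3*(4*x*(x + 2) - 1)*exp(-2*x^2)

Solve f'(x) = 0:
  f'(x) = (12*x^2 + 24*x - 3)·exp(-2*x^2) and exp(-2*x^2) > 0 for every x, so f'(x) = 0 ⇔ 12*x^2 + 24*x - 3 = 0.
  Factor: 12*x^2 + 24*x - 3 = 3*(4*x^2 + 8*x - 1); 4*x^2 + 8*x - 1 = 0 has no rational roots; quadratic formula: x = (-8 ± √80)/8.
  ⇒ x = -sqrt(5)/2 - 1 ≈ -2.1180, -1 + sqrt(5)/2 ≈ 0.1180

f''(x) = 12*(-4*x^2*(x + 2) + 3*x + 2)*exp(-2*x^2)
Second-derivative test at each critical point:
  f''(-2.1180) = -0.0034 < 0 → local maximum
  f''(0.1180) = 26.0955 > 0 → local minimum

Critical points: x = -sqrt(5)/2 - 1 ≈ -2.1180 (local maximum); x = -1 + sqrt(5)/2 ≈ 0.1180 (local minimum)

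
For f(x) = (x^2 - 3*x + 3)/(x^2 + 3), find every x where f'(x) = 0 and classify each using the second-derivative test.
f'(x) = 3*(x^2 - 3)/(x^4 + 6*x^2 + 9)

Solve f'(x) = 0:
  f'(x) = 3*(x^2 - 3)/(x^2 + 3)^2; the denominator is positive wherever f is defined, so f'(x) = 0 ⇔ 3*x^2 - 9 = 0.
  Factor: 3*x^2 - 9 = 3*(x^2 - 3); x^2 - 3 = 0 has no rational roots; quadratic formula: x = (0 ± √12)/2.
  ⇒ x = -sqrt(3) ≈ -1.7321, sqrt(3) ≈ 1.7321

f''(x) = 6*x*(9 - x^2)/(x^6 + 9*x^4 + 27*x^2 + 27)
Second-derivative test at each critical point:
  f''(-1.7321) = -0.2887 < 0 → local maximum
  f''(1.7321) = 0.2887 > 0 → local minimum

Critical points: x = -sqrt(3) ≈ -1.7321 (local maximum); x = sqrt(3) ≈ 1.7321 (local minimum)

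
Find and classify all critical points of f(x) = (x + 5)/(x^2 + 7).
f'(x) = (x^2 - 2*x*(x + 5) + 7)/(x^2 + 7)^2

Solve f'(x) = 0:
  f'(x) = -(x^2 + 10*x - 7)/(x^2 + 7)^2; the denominator is positive wherever f is defined, so f'(x) = 0 ⇔ -x^2 - 10*x + 7 = 0.
  x^2 + 10*x - 7 = 0 has no rational roots; quadratic formula: x = (-10 ± √128)/2.
  ⇒ x = -4*sqrt(2) - 5 ≈ -10.6569, -5 + 4*sqrt(2) ≈ 0.6569

f''(x) = 2*(4*x^2*(x + 5) - (3*x + 5)*(x^2 + 7))/(x^2 + 7)^3
Second-derivative test at each critical point:
  f''(-10.6569) = 0.0008 > 0 → local minimum
  f''(0.6569) = -0.2049 < 0 → local maximum

Critical points: x = -4*sqrt(2) - 5 ≈ -10.6569 (local minimum); x = -5 + 4*sqrt(2) ≈ 0.6569 (local maximum)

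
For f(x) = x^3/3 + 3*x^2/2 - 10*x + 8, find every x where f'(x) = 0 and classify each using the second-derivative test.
f'(x) = x^2 + 3*x - 10

Solve f'(x) = 0:
  Factor: x^2 + 3*x - 10 = (x - 2)*(x + 5) = 0.
  ⇒ x = -5, 2

f''(x) = 2*x + 3
Second-derivative test at each critical point:
  f''(-5) = -7 < 0 → local maximum
  f''(2) = 7 > 0 → local minimum

Critical points: x = -5 (local maximum); x = 2 (local minimum)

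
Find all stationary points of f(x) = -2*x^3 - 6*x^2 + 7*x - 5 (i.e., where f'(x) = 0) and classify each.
f'(x) = -6*x^2 - 12*x + 7

Solve f'(x) = 0:
  6*x^2 + 12*x - 7 = 0 has no rational roots; quadratic formula: x = (-12 ± √312)/12.
  ⇒ x = -sqrt(78)/6 - 1 ≈ -2.4720, -1 + sqrt(78)/6 ≈ 0.4720

f''(x) = -12*x - 12
Second-derivative test at each critical point:
  f''(-2.4720) = 17.6635 > 0 → local minimum
  f''(0.4720) = -17.6635 < 0 → local maximum

Critical points: x = -sqrt(78)/6 - 1 ≈ -2.4720 (local minimum); x = -1 + sqrt(78)/6 ≈ 0.4720 (local maximum)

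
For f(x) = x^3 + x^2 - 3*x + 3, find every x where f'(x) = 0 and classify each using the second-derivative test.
f'(x) = 3*x^2 + 2*x - 3

Solve f'(x) = 0:
  3*x^2 + 2*x - 3 = 0 has no rational roots; quadratic formula: x = (-2 ± √40)/6.
  ⇒ x = -sqrt(10)/3 - 1/3 ≈ -1.3874, -1/3 + sqrt(10)/3 ≈ 0.7208

f''(x) = 6*x + 2
Second-derivative test at each critical point:
  f''(-1.3874) = -6.3246 < 0 → local maximum
  f''(0.7208) = 6.3246 > 0 → local minimum

Critical points: x = -sqrt(10)/3 - 1/3 ≈ -1.3874 (local maximum); x = -1/3 + sqrt(10)/3 ≈ 0.7208 (local minimum)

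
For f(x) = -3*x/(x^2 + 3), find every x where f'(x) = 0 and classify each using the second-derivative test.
f'(x) = 3*(x^2 - 3)/(x^2 + 3)^2

Solve f'(x) = 0:
  f'(x) = 3*(x^2 - 3)/(x^2 + 3)^2; the denominator is positive wherever f is defined, so f'(x) = 0 ⇔ 3*x^2 - 9 = 0.
  Factor: 3*x^2 - 9 = 3*(x^2 - 3); x^2 - 3 = 0 has no rational roots; quadratic formula: x = (0 ± √12)/2.
  ⇒ x = -sqrt(3) ≈ -1.7321, sqrt(3) ≈ 1.7321

f''(x) = 6*x*(9 - x^2)/(x^2 + 3)^3
Second-derivative test at each critical point:
  f''(-1.7321) = -0.2887 < 0 → local maximum
  f''(1.7321) = 0.2887 > 0 → local minimum

Critical points: x = -sqrt(3) ≈ -1.7321 (local maximum); x = sqrt(3) ≈ 1.7321 (local minimum)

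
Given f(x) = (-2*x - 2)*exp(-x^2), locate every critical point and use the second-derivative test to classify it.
f'(x) = 2*(2*x*(x + 1) - 1)*exp(-x^2)

Solve f'(x) = 0:
  f'(x) = (4*x^2 + 4*x - 2)·exp(-x^2) and exp(-x^2) > 0 for every x, so f'(x) = 0 ⇔ 4*x^2 + 4*x - 2 = 0.
  Factor: 4*x^2 + 4*x - 2 = 2*(2*x^2 + 2*x - 1); 2*x^2 + 2*x - 1 = 0 has no rational roots; quadratic formula: x = (-2 ± √12)/4.
  ⇒ x = -sqrt(3)/2 - 1/2 ≈ -1.3660, -1/2 + sqrt(3)/2 ≈ 0.3660

f''(x) = 4*(-2*x^2*(x + 1) + 3*x + 1)*exp(-x^2)
Second-derivative test at each critical point:
  f''(-1.3660) = -1.0721 < 0 → local maximum
  f''(0.3660) = 6.0595 > 0 → local minimum

Critical points: x = -sqrt(3)/2 - 1/2 ≈ -1.3660 (local maximum); x = -1/2 + sqrt(3)/2 ≈ 0.3660 (local minimum)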